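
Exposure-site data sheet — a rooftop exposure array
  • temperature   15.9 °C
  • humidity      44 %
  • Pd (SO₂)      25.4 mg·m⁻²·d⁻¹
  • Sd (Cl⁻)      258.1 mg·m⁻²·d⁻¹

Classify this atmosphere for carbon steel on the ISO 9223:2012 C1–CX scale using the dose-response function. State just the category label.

carbon steel: temperature factor f = -0.054·(5.9) = -0.3186
  Pd branch = 1.77·Pd^0.52·e^(0.02·RH+f) = 16.68 μm/a
  Cl⁻ term: 0.102·258.1^0.62·exp(0.033·44+0.04·15.9) = 25.75
  sum: 16.68 + 25.75 → r_corr = 42.43 μm/a
ISO 9223 Table 2 (carbon steel): 25 < 42.4 ≤ 50 μm/a ⇒ C3

C3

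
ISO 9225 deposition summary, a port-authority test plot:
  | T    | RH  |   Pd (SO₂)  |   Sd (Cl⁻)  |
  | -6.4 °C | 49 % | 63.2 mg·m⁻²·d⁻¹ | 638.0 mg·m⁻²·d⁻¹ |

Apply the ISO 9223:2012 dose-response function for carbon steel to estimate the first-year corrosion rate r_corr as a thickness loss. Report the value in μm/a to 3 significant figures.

carbon steel: f(T) = +0.150·(T−10) [T≤10 °C] = -2.4600
  SO₂ term: 1.77·63.2^0.52·exp(0.02·49-2.4600) = 3.48
  Cl⁻ term: 0.102·638.0^0.62·exp(0.033·49+0.04·-6.4) = 21.81
  r_corr = 3.48 + 21.81 = 25.29 μm/a

r_corr = 25.3 μm/a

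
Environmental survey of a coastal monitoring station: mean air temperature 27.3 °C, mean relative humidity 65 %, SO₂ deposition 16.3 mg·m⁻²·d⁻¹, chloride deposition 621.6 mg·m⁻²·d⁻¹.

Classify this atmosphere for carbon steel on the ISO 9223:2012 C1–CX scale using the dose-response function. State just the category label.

C5

carbon steel: temperature factor f = -0.054·(17.3) = -0.9342
  sulphur-dioxide contribution → 10.89 μm/a
  chloride contribution → 140.1 μm/a
  total first-year rate 151 μm/a
151 μm/a falls in (80, 200] for carbon steel → category C5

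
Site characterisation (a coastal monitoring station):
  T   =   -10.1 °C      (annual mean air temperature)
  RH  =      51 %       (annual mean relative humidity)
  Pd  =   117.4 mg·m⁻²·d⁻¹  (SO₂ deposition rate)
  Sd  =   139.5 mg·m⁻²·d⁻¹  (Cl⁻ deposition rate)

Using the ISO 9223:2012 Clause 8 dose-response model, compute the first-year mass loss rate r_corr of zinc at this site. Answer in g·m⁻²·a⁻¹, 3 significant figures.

zinc: temperature factor f = +0.038·(-20.1) = -0.7638
  SO₂ term: 0.0129·117.4^0.44·exp(0.046·51-0.7638) = 0.511
  Sd branch = 0.0175·Sd^0.57·e^(0.008·RH+0.085·T) = 0.1861 μm/a
  sum: 0.511 + 0.1861 → r_corr = 0.6971 μm/a
Convert to mass loss: 0.6971 μm/a × 7.14 g/cm³ = 4.977 g·m⁻²·a⁻¹

r_corr = 4.98 g·m⁻²·a⁻¹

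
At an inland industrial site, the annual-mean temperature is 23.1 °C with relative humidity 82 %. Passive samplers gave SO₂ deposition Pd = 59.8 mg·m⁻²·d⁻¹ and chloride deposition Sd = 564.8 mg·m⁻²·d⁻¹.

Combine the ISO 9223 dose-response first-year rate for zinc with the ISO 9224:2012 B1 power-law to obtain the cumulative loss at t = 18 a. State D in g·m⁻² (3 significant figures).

D(18) = 766 g·m⁻²

zinc: T>10 °C ⇒ hinge -0.071·(23.1−10) = -0.9301
  Pd branch = 0.0129·Pd^0.44·e^(0.046·RH+f) = 1.338 μm/a
  Sd branch = 0.0175·Sd^0.57·e^(0.008·RH+0.085·T) = 8.897 μm/a
  r_corr = 1.338 + 8.897 = 10.24 μm/a
Long-term exponent b (ISO 9224 Table 2, B1) = 0.813
  D(18) = 10.24 × 18^0.813 = 10.24 × 10.48 = 107.3 μm
  Mass loss = 107.3 μm × 7.14 g/cm³ = 766.2 g·m⁻²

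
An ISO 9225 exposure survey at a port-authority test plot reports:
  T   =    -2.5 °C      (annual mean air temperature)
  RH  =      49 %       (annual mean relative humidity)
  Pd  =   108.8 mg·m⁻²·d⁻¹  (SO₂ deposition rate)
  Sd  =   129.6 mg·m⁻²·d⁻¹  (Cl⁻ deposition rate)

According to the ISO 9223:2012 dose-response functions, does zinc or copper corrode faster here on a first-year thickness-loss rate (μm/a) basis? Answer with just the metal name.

zinc

zinc: temperature factor f = +0.038·(-12.5) = -0.4750
  sulphur-dioxide contribution → 0.6016 μm/a
  chloride contribution → 0.3351 μm/a
  total first-year rate 0.9367 μm/a
copper: temperature factor f = +0.126·(-12.5) = -1.5750
  sulphur-dioxide contribution → 0.06689 μm/a
  chloride contribution → 0.1968 μm/a
  ⇒ r_corr(copper) = 0.2637 μm/a
Ordering by μm/a: zinc (0.937) > copper (0.264)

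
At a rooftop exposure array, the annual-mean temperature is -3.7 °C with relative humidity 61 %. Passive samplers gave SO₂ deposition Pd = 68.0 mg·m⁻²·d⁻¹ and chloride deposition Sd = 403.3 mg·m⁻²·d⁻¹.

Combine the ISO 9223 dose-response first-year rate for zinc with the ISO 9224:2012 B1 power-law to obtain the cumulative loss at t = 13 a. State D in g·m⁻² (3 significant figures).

D(13) = 83.2 g·m⁻²

zinc: temperature factor f = +0.038·(-13.7) = -0.5206
  sulphur-dioxide contribution → 0.8118 μm/a
  chloride contribution → 0.6362 μm/a
  ⇒ r_corr(zinc) = 1.448 μm/a
ISO 9224: D(t) = r_corr · t^b with b = 0.813 (zinc, B1)
  D(13) = 1.448 × 13^0.813 = 1.448 × 8.047 = 11.65 μm
  Mass loss = 11.65 μm × 7.14 g/cm³ = 83.19 g·m⁻²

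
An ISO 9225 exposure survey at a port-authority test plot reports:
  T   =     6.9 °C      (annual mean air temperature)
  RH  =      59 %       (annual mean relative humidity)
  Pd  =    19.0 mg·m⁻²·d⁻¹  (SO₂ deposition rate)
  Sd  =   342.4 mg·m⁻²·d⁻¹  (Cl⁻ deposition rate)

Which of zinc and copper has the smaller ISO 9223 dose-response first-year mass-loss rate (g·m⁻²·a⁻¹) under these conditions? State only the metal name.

zinc: f(T) = +0.038·(T−10) [T≤10 °C] = -0.1178
  Pd branch = 0.0129·Pd^0.44·e^(0.046·RH+f) = 0.6321 μm/a
  Sd branch = 0.0175·Sd^0.57·e^(0.008·RH+0.085·T) = 1.404 μm/a
  r_corr = 0.6321 + 1.404 = 2.036 μm/a
  mass loss = 2.036 μm/a × 7.14 g/cm³ = 14.54 g·m⁻²·a⁻¹
copper: temperature factor f = +0.126·(-3.1) = -0.3906
  SO₂ term: 0.0053·19.0^0.26·exp(0.059·59-0.3906) = 0.2506
  Cl⁻ term: 0.01025·342.4^0.27·exp(0.036·59+0.049·6.9) = 0.5812
  r_corr = 0.2506 + 0.5812 = 0.8317 μm/a
  mass loss = 0.8317 μm/a × 8.96 g/cm³ = 7.452 g·m⁻²·a⁻¹
Ordering by g·m⁻²·a⁻¹: zinc (14.5) > copper (7.45)

copper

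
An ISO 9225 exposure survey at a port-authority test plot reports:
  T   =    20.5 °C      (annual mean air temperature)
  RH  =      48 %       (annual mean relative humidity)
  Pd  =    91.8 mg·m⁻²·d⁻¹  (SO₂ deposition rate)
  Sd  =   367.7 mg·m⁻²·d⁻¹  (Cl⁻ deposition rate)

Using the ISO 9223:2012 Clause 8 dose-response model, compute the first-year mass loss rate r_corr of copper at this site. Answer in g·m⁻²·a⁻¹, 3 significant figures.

copper: T>10 °C ⇒ hinge -0.080·(20.5−10) = -0.8400
  Pd branch = 0.0053·Pd^0.26·e^(0.059·RH+f) = 0.1258 μm/a
  Sd branch = 0.01025·Sd^0.27·e^(0.036·RH+0.049·T) = 0.7765 μm/a
  sum: 0.1258 + 0.7765 → r_corr = 0.9023 μm/a
Convert to mass loss: 0.9023 μm/a × 8.96 g/cm³ = 8.084 g·m⁻²·a⁻¹

r_corr = 8.08 g·m⁻²·a⁻¹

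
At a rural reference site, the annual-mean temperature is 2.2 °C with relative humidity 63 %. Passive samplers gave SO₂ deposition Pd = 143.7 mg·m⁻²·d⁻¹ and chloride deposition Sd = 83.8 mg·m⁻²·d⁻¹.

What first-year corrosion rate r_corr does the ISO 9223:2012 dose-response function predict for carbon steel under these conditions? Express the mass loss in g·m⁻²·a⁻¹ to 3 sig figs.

carbon steel: T≤10 °C ⇒ hinge +0.150·(2.2−10) = -1.1700
  sulphur-dioxide contribution → 25.64 μm/a
  chloride contribution → 13.87 μm/a
  total first-year rate 39.51 μm/a
Convert to mass loss: 39.51 μm/a × 7.85 g/cm³ = 310.2 g·m⁻²·a⁻¹

r_corr = 310 g·m⁻²·a⁻¹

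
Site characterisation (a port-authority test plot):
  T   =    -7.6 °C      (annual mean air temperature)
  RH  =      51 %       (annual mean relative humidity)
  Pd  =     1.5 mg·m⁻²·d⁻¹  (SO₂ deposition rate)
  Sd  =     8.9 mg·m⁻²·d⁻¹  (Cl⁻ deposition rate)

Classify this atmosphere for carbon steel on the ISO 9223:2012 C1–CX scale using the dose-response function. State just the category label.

C2

carbon steel: f(T) = +0.150·(T−10) [T≤10 °C] = -2.6400
  SO₂ term: 1.77·1.5^0.52·exp(0.02·51-2.6400) = 0.4325
  Cl⁻ term: 0.102·8.9^0.62·exp(0.033·51+0.04·-7.6) = 1.571
  sum: 0.4325 + 1.571 → r_corr = 2.003 μm/a
Category bounds: 1.3…25 μm/a bracket r_corr ⇒ C2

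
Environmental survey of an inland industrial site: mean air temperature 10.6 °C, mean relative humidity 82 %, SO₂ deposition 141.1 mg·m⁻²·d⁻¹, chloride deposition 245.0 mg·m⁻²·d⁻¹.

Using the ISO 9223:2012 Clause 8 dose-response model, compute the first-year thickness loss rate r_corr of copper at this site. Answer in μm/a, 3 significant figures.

copper: f(T) = -0.080·(T−10) [T>10 °C] = -0.0480
  Pd branch = 0.0053·Pd^0.26·e^(0.059·RH+f) = 2.309 μm/a
  Sd branch = 0.01025·Sd^0.27·e^(0.036·RH+0.049·T) = 1.457 μm/a
  r_corr = 2.309 + 1.457 = 3.766 μm/a

r_corr = 3.77 μm/a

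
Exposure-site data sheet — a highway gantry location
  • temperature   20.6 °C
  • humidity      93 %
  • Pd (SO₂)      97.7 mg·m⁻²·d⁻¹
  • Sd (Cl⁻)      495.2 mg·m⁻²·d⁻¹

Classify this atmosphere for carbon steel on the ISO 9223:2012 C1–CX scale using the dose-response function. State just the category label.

CX

carbon steel: temperature factor f = -0.054·(10.6) = -0.5724
  SO₂ term: 1.77·97.7^0.52·exp(0.02·93-0.5724) = 69.49
  Cl⁻ term: 0.102·495.2^0.62·exp(0.033·93+0.04·20.6) = 234.5
  sum: 69.49 + 234.5 → r_corr = 304 μm/a
304 μm/a falls in (200, 700] for carbon steel → category CX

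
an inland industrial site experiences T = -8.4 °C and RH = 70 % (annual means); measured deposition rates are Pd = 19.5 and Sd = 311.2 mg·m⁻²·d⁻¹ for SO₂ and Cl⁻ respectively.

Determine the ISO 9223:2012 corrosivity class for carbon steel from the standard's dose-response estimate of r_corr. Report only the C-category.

C3

carbon steel: temperature factor f = +0.150·(-18.4) = -2.7600
  Pd branch = 1.77·Pd^0.52·e^(0.02·RH+f) = 2.129 μm/a
  Sd branch = 0.102·Sd^0.62·e^(0.033·RH+0.04·T) = 25.8 μm/a
  sum: 2.129 + 25.8 → r_corr = 27.93 μm/a
27.9 μm/a falls in (25, 50] for carbon steel → category C3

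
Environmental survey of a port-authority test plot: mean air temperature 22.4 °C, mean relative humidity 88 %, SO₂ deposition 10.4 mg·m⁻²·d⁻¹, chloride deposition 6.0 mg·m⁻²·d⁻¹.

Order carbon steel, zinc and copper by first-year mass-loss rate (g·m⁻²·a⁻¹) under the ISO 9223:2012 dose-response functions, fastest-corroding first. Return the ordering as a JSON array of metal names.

["carbon steel", "copper", "zinc"]

carbon steel: temperature factor f = -0.054·(12.4) = -0.6696
  SO₂ term: 1.77·10.4^0.52·exp(0.02·88-0.6696) = 17.8
  Cl⁻ term: 0.102·6.0^0.62·exp(0.033·88+0.04·22.4) = 13.85
  r_corr = 17.8 + 13.85 = 31.65 μm/a
  mass loss = 31.65 μm/a × 7.85 g/cm³ = 248.4 g·m⁻²·a⁻¹
zinc: f(T) = -0.071·(T−10) [T>10 °C] = -0.8804
  SO₂ term: 0.0129·10.4^0.44·exp(0.046·88-0.8804) = 0.8585
  Sd branch = 0.0175·Sd^0.57·e^(0.008·RH+0.085·T) = 0.6595 μm/a
  r_corr = 0.8585 + 0.6595 = 1.518 μm/a
  mass loss = 1.518 μm/a × 7.14 g/cm³ = 10.84 g·m⁻²·a⁻¹
copper: temperature factor f = -0.080·(12.4) = -0.9920
  SO₂ term: 0.0053·10.4^0.26·exp(0.059·88-0.9920) = 0.6497
  Cl⁻ term: 0.01025·6.0^0.27·exp(0.036·88+0.049·22.4) = 1.184
  r_corr = 0.6497 + 1.184 = 1.834 μm/a
  mass loss = 1.834 μm/a × 8.96 g/cm³ = 16.43 g·m⁻²·a⁻¹
Ordering by g·m⁻²·a⁻¹: carbon steel (248) > copper (16.4) > zinc (10.8)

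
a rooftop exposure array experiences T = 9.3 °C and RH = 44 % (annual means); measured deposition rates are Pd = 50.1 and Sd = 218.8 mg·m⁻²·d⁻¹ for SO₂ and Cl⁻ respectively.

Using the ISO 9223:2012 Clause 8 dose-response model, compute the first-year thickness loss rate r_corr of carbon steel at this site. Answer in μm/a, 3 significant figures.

r_corr = 47.3 μm/a

carbon steel: temperature factor f = +0.150·(-0.7) = -0.1050
  SO₂ term: 1.77·50.1^0.52·exp(0.02·44-0.1050) = 29.41
  Sd branch = 0.102·Sd^0.62·e^(0.033·RH+0.04·T) = 17.85 μm/a
  sum: 29.41 + 17.85 → r_corr = 47.26 μm/a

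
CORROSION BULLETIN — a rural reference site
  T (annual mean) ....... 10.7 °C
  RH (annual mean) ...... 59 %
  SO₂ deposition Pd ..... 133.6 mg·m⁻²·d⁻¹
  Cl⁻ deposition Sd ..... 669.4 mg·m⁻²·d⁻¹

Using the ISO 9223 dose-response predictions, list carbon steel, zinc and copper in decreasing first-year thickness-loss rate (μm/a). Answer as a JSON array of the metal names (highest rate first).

carbon steel: temperature factor f = -0.054·(0.7) = -0.0378
  SO₂ term: 1.77·133.6^0.52·exp(0.02·59-0.0378) = 70.7
  Cl⁻ term: 0.102·669.4^0.62·exp(0.033·59+0.04·10.7) = 61.94
  r_corr = 70.7 + 61.94 = 132.6 μm/a
zinc: T>10 °C ⇒ hinge -0.071·(10.7−10) = -0.0497
  Pd branch = 0.0129·Pd^0.44·e^(0.046·RH+f) = 1.596 μm/a
  Sd branch = 0.0175·Sd^0.57·e^(0.008·RH+0.085·T) = 2.842 μm/a
  sum: 1.596 + 2.842 → r_corr = 4.438 μm/a
copper: T>10 °C ⇒ hinge -0.080·(10.7−10) = -0.0560
  Pd branch = 0.0053·Pd^0.26·e^(0.059·RH+f) = 0.5814 μm/a
  Cl⁻ term: 0.01025·669.4^0.27·exp(0.036·59+0.049·10.7) = 0.8391
  r_corr = 0.5814 + 0.8391 = 1.42 μm/a
Ordering by μm/a: carbon steel (133) > zinc (4.44) > copper (1.42)

["carbon steel", "zinc", "copper"]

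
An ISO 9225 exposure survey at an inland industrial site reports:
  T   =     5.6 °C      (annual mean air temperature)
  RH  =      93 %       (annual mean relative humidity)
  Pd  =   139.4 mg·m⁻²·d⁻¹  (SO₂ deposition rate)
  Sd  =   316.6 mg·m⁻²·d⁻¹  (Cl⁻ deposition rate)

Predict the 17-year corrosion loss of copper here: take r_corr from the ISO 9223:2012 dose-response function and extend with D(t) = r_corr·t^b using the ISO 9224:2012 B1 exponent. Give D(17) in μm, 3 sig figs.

copper: T≤10 °C ⇒ hinge +0.126·(5.6−10) = -0.5544
  Pd branch = 0.0053·Pd^0.26·e^(0.059·RH+f) = 2.655 μm/a
  Cl⁻ term: 0.01025·316.6^0.27·exp(0.036·93+0.049·5.6) = 1.816
  sum: 2.655 + 1.816 → r_corr = 4.47 μm/a
ISO 9224: D(t) = r_corr · t^b with b = 0.667 (copper, B1)
  D(17) = 4.47 × 17^0.667 = 4.47 × 6.618 = 29.58 μm

D(17) = 29.6 μm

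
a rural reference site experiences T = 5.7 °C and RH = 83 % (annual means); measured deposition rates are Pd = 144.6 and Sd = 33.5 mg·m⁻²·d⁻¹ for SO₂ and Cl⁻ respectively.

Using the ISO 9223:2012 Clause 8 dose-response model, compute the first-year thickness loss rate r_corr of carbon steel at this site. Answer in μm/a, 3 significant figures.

carbon steel: f(T) = +0.150·(T−10) [T≤10 °C] = -0.6450
  sulphur-dioxide contribution → 64.87 μm/a
  chloride contribution → 17.49 μm/a
  total first-year rate 82.36 μm/a

r_corr = 82.4 μm/a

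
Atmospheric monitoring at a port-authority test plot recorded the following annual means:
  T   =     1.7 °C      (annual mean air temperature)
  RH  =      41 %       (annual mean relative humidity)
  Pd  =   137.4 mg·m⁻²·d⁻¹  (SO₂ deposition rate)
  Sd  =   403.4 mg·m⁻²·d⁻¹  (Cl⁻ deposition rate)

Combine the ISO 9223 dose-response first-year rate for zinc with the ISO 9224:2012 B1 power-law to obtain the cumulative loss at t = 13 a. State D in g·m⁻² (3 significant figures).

zinc: f(T) = +0.038·(T−10) [T≤10 °C] = -0.3154
  SO₂ term: 0.0129·137.4^0.44·exp(0.046·41-0.3154) = 0.5413
  Sd branch = 0.0175·Sd^0.57·e^(0.008·RH+0.085·T) = 0.858 μm/a
  sum: 0.5413 + 0.858 → r_corr = 1.399 μm/a
ISO 9224: D(t) = r_corr · t^b with b = 0.813 (zinc, B1)
  D(13) = 1.399 × 13^0.813 = 1.399 × 8.047 = 11.26 μm
  Mass loss = 11.26 μm × 7.14 g/cm³ = 80.4 g·m⁻²

D(13) = 80.4 g·m⁻²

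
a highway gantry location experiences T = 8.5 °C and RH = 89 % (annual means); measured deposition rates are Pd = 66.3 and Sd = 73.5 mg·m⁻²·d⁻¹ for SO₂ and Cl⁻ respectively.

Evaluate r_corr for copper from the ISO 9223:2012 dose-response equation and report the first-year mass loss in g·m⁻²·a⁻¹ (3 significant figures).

r_corr = 33.3 g·m⁻²·a⁻¹

copper: T≤10 °C ⇒ hinge +0.126·(8.5−10) = -0.1890
  sulphur-dioxide contribution → 2.49 μm/a
  chloride contribution → 1.222 μm/a
  ⇒ r_corr(copper) = 3.712 μm/a
Convert to mass loss: 3.712 μm/a × 8.96 g/cm³ = 33.26 g·m⁻²·a⁻¹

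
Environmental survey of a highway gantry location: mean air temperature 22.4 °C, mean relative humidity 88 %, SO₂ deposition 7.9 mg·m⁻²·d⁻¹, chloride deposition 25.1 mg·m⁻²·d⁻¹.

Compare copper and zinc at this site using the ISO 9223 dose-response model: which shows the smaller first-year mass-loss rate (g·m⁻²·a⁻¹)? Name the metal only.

copper: f(T) = -0.080·(T−10) [T>10 °C] = -0.9920
  SO₂ term: 0.0053·7.9^0.26·exp(0.059·88-0.9920) = 0.6049
  Cl⁻ term: 0.01025·25.1^0.27·exp(0.036·88+0.049·22.4) = 1.742
  sum: 0.6049 + 1.742 → r_corr = 2.347 μm/a
  mass loss = 2.347 μm/a × 8.96 g/cm³ = 21.03 g·m⁻²·a⁻¹
zinc: T>10 °C ⇒ hinge -0.071·(22.4−10) = -0.8804
  Pd branch = 0.0129·Pd^0.44·e^(0.046·RH+f) = 0.7607 μm/a
  Sd branch = 0.0175·Sd^0.57·e^(0.008·RH+0.085·T) = 1.491 μm/a
  sum: 0.7607 + 1.491 → r_corr = 2.252 μm/a
  mass loss = 2.252 μm/a × 7.14 g/cm³ = 16.08 g·m⁻²·a⁻¹
Ordering by g·m⁻²·a⁻¹: copper (21) > zinc (16.1)

zinc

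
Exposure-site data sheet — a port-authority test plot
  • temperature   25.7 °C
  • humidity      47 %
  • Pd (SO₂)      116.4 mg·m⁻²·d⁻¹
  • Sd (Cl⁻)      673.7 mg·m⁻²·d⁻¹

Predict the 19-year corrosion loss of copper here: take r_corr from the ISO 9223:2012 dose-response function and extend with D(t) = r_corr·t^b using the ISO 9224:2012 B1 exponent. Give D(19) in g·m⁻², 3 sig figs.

copper: f(T) = -0.080·(T−10) [T>10 °C] = -1.2560
  SO₂ term: 0.0053·116.4^0.26·exp(0.059·47-1.2560) = 0.08322
  Sd branch = 0.01025·Sd^0.27·e^(0.036·RH+0.049·T) = 1.138 μm/a
  r_corr = 0.08322 + 1.138 = 1.221 μm/a
ISO 9224: D(t) = r_corr · t^b with b = 0.667 (copper, B1)
  D(19) = 1.221 × 19^0.667 = 1.221 × 7.127 = 8.704 μm
  Mass loss = 8.704 μm × 8.96 g/cm³ = 77.99 g·m⁻²

D(19) = 78.0 g·m⁻²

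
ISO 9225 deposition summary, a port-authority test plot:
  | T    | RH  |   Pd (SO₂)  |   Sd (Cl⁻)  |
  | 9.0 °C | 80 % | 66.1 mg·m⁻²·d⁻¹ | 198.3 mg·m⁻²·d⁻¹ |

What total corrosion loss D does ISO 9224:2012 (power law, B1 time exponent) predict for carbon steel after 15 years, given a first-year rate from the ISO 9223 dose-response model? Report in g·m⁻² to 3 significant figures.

D(15) = 3.92e+03 g·m⁻²

carbon steel: T≤10 °C ⇒ hinge +0.150·(9.0−10) = -0.1500
  SO₂ term: 1.77·66.1^0.52·exp(0.02·80-0.1500) = 66.71
  Sd branch = 0.102·Sd^0.62·e^(0.033·RH+0.04·T) = 54.43 μm/a
  sum: 66.71 + 54.43 → r_corr = 121.1 μm/a
Long-term exponent b (ISO 9224 Table 2, B1) = 0.523
  D(15) = 121.1 × 15^0.523 = 121.1 × 4.122 = 499.3 μm
  Mass loss = 499.3 μm × 7.85 g/cm³ = 3920 g·m⁻²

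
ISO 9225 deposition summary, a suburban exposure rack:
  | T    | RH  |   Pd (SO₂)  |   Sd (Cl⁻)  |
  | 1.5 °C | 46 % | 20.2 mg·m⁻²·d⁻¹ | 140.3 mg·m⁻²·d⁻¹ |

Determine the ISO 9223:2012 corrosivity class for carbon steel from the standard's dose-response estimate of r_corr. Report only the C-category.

carbon steel: T≤10 °C ⇒ hinge +0.150·(1.5−10) = -1.2750
  SO₂ term: 1.77·20.2^0.52·exp(0.02·46-1.2750) = 5.924
  Cl⁻ term: 0.102·140.3^0.62·exp(0.033·46+0.04·1.5) = 10.59
  r_corr = 5.924 + 10.59 = 16.52 μm/a
Category bounds: 1.3…25 μm/a bracket r_corr ⇒ C2

C2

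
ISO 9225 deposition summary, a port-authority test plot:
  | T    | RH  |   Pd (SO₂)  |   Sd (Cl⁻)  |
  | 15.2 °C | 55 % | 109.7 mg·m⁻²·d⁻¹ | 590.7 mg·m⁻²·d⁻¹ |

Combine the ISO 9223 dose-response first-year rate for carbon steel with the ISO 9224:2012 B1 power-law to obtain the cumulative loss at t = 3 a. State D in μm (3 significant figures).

D(3) = 189 μm

carbon steel: temperature factor f = -0.054·(5.2) = -0.2808
  SO₂ term: 1.77·109.7^0.52·exp(0.02·55-0.2808) = 46.2
  Sd branch = 0.102·Sd^0.62·e^(0.033·RH+0.04·T) = 60.14 μm/a
  r_corr = 46.2 + 60.14 = 106.3 μm/a
ISO 9224: D(t) = r_corr · t^b with b = 0.523 (carbon steel, B1)
  D(3) = 106.3 × 3^0.523 = 106.3 × 1.776 = 188.9 μm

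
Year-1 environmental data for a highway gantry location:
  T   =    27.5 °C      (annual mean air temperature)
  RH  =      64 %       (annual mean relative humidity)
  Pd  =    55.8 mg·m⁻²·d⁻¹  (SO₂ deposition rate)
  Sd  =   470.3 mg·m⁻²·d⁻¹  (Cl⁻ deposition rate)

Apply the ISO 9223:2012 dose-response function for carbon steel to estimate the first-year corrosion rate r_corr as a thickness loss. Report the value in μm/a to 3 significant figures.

r_corr = 135 μm/a

carbon steel: T>10 °C ⇒ hinge -0.054·(27.5−10) = -0.9450
  SO₂ term: 1.77·55.8^0.52·exp(0.02·64-0.9450) = 20.03
  Sd branch = 0.102·Sd^0.62·e^(0.033·RH+0.04·T) = 114.9 μm/a
  sum: 20.03 + 114.9 → r_corr = 135 μm/a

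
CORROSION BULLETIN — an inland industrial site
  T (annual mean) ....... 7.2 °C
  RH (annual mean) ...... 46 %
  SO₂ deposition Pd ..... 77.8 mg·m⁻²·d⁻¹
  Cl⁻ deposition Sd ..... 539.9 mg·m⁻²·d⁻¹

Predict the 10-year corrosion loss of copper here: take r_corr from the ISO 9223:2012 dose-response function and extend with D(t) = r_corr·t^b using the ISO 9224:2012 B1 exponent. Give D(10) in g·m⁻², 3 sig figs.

D(10) = 24.6 g·m⁻²

copper: T≤10 °C ⇒ hinge +0.126·(7.2−10) = -0.3528
  SO₂ term: 0.0053·77.8^0.26·exp(0.059·46-0.3528) = 0.1743
  Sd branch = 0.01025·Sd^0.27·e^(0.036·RH+0.049·T) = 0.4177 μm/a
  r_corr = 0.1743 + 0.4177 = 0.592 μm/a
ISO 9224: D(t) = r_corr · t^b with b = 0.667 (copper, B1)
  D(10) = 0.592 × 10^0.667 = 0.592 × 4.645 = 2.75 μm
  Mass loss = 2.75 μm × 8.96 g/cm³ = 24.64 g·m⁻²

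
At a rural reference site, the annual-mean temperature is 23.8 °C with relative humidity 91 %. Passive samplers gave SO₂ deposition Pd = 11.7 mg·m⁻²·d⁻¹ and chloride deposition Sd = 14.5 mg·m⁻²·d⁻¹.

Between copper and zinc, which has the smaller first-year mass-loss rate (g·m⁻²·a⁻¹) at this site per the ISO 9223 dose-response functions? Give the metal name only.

copper: temperature factor f = -0.080·(13.8) = -1.1040
  Pd branch = 0.0053·Pd^0.26·e^(0.059·RH+f) = 0.7149 μm/a
  Sd branch = 0.01025·Sd^0.27·e^(0.036·RH+0.049·T) = 1.793 μm/a
  r_corr = 0.7149 + 1.793 = 2.508 μm/a
  mass loss = 2.508 μm/a × 8.96 g/cm³ = 22.47 g·m⁻²·a⁻¹
zinc: temperature factor f = -0.071·(13.8) = -0.9798
  SO₂ term: 0.0129·11.7^0.44·exp(0.046·91-0.9798) = 0.9398
  Cl⁻ term: 0.0175·14.5^0.57·exp(0.008·91+0.085·23.8) = 1.258
  sum: 0.9398 + 1.258 → r_corr = 2.198 μm/a
  mass loss = 2.198 μm/a × 7.14 g/cm³ = 15.69 g·m⁻²·a⁻¹
Ordering by g·m⁻²·a⁻¹: copper (22.5) > zinc (15.7)

zinc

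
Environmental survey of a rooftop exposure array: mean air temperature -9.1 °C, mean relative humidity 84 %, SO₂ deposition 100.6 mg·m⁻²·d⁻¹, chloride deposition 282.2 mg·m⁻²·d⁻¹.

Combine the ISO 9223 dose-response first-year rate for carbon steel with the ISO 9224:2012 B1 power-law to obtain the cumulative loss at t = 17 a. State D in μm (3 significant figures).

carbon steel: f(T) = +0.150·(T−10) [T≤10 °C] = -2.8650
  SO₂ term: 1.77·100.6^0.52·exp(0.02·84-2.8650) = 5.952
  Sd branch = 0.102·Sd^0.62·e^(0.033·RH+0.04·T) = 37.47 μm/a
  sum: 5.952 + 37.47 → r_corr = 43.43 μm/a
ISO 9224: D(t) = r_corr · t^b with b = 0.523 (carbon steel, B1)
  D(17) = 43.43 × 17^0.523 = 43.43 × 4.401 = 191.1 μm

D(17) = 191 μm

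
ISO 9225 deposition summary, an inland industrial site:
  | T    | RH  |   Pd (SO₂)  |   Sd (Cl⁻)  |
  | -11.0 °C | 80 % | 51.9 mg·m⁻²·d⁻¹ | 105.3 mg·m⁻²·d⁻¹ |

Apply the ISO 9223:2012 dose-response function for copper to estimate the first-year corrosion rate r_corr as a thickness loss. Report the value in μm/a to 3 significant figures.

copper: T≤10 °C ⇒ hinge +0.126·(-11.0−10) = -2.6460
  SO₂ term: 0.0053·51.9^0.26·exp(0.059·80-2.6460) = 0.1177
  Sd branch = 0.01025·Sd^0.27·e^(0.036·RH+0.049·T) = 0.3745 μm/a
  r_corr = 0.1177 + 0.3745 = 0.4923 μm/a

r_corr = 0.492 μm/a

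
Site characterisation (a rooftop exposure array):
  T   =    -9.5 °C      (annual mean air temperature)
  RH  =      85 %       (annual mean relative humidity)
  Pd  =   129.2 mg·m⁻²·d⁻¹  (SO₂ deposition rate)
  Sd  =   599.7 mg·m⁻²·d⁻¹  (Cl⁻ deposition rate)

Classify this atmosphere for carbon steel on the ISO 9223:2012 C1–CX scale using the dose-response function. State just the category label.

C4

carbon steel: f(T) = +0.150·(T−10) [T≤10 °C] = -2.9250
  sulphur-dioxide contribution → 6.514 μm/a
  chloride contribution → 60.83 μm/a
  ⇒ r_corr(carbon steel) = 67.34 μm/a
Category bounds: 50…80 μm/a bracket r_corr ⇒ C4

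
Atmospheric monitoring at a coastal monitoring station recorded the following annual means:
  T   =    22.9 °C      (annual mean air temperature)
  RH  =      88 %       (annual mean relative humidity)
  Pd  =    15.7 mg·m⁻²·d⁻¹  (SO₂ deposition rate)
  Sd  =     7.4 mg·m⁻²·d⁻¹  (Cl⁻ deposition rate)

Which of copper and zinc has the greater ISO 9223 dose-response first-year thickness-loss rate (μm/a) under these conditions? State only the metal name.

copper

copper: f(T) = -0.080·(T−10) [T>10 °C] = -1.0320
  sulphur-dioxide contribution → 0.6948 μm/a
  chloride contribution → 1.284 μm/a
  ⇒ r_corr(copper) = 1.979 μm/a
zinc: temperature factor f = -0.071·(12.9) = -0.9159
  sulphur-dioxide contribution → 0.9932 μm/a
  chloride contribution → 0.7755 μm/a
  total first-year rate 1.769 μm/a
Ordering by μm/a: copper (1.98) > zinc (1.77)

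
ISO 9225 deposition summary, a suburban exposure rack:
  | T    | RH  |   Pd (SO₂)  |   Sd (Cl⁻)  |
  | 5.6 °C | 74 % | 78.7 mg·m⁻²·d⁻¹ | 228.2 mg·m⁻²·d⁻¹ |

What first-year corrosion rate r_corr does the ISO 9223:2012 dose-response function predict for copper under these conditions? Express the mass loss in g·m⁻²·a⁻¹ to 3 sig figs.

r_corr = 14.2 g·m⁻²·a⁻¹

copper: f(T) = +0.126·(T−10) [T≤10 °C] = -0.5544
  Pd branch = 0.0053·Pd^0.26·e^(0.059·RH+f) = 0.7457 μm/a
  Cl⁻ term: 0.01025·228.2^0.27·exp(0.036·74+0.049·5.6) = 0.8387
  sum: 0.7457 + 0.8387 → r_corr = 1.584 μm/a
Convert to mass loss: 1.584 μm/a × 8.96 g/cm³ = 14.2 g·m⁻²·a⁻¹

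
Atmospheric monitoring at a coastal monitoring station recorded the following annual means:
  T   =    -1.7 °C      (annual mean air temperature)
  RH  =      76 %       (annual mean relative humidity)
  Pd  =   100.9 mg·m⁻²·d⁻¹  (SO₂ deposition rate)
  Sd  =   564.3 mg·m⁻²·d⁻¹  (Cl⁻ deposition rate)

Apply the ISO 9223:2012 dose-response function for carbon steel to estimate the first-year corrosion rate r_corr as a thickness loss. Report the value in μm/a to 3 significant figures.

carbon steel: T≤10 °C ⇒ hinge +0.150·(-1.7−10) = -1.7550
  Pd branch = 1.77·Pd^0.52·e^(0.02·RH+f) = 15.41 μm/a
  Cl⁻ term: 0.102·564.3^0.62·exp(0.033·76+0.04·-1.7) = 59.46
  sum: 15.41 + 59.46 → r_corr = 74.87 μm/a

r_corr = 74.9 μm/a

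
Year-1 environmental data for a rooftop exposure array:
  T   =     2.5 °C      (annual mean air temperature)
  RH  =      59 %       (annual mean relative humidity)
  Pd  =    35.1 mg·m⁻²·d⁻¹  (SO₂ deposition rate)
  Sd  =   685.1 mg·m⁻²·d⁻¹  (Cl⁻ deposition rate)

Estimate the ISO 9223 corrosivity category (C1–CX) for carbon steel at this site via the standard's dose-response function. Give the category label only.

carbon steel: f(T) = +0.150·(T−10) [T≤10 °C] = -1.1250
  sulphur-dioxide contribution → 11.9 μm/a
  chloride contribution → 45.27 μm/a
  ⇒ r_corr(carbon steel) = 57.16 μm/a
Category bounds: 50…80 μm/a bracket r_corr ⇒ C4

C4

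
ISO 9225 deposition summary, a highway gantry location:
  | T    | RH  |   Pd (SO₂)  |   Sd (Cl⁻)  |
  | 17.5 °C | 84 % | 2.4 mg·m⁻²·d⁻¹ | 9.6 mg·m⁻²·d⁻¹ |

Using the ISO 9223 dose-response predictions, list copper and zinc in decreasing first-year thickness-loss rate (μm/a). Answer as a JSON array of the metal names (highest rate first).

copper: T>10 °C ⇒ hinge -0.080·(17.5−10) = -0.6000
  sulphur-dioxide contribution → 0.5187 μm/a
  chloride contribution → 0.9155 μm/a
  total first-year rate 1.434 μm/a
zinc: T>10 °C ⇒ hinge -0.071·(17.5−10) = -0.5325
  sulphur-dioxide contribution → 0.5306 μm/a
  chloride contribution → 0.5505 μm/a
  ⇒ r_corr(zinc) = 1.081 μm/a
Ordering by μm/a: copper (1.43) > zinc (1.08)

["copper", "zinc"]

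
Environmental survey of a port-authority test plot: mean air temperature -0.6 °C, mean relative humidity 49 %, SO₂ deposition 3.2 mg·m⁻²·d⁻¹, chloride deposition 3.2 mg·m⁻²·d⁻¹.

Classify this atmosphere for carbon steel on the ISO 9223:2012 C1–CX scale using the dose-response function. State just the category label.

C2

carbon steel: T≤10 °C ⇒ hinge +0.150·(-0.6−10) = -1.5900
  SO₂ term: 1.77·3.2^0.52·exp(0.02·49-1.5900) = 1.761
  Sd branch = 0.102·Sd^0.62·e^(0.033·RH+0.04·T) = 1.032 μm/a
  sum: 1.761 + 1.032 → r_corr = 2.793 μm/a
2.79 μm/a falls in (1.3, 25] for carbon steel → category C2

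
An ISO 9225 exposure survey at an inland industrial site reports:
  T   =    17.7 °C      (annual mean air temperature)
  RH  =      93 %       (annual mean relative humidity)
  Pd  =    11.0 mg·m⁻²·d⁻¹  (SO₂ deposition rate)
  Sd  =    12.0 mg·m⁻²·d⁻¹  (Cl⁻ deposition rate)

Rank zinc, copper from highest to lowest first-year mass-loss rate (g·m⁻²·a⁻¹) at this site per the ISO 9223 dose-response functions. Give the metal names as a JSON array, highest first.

["copper", "zinc"]

zinc: f(T) = -0.071·(T−10) [T>10 °C] = -0.5467
  SO₂ term: 0.0129·11.0^0.44·exp(0.046·93-0.5467) = 1.546
  Sd branch = 0.0175·Sd^0.57·e^(0.008·RH+0.085·T) = 0.6834 μm/a
  sum: 1.546 + 0.6834 → r_corr = 2.23 μm/a
  mass loss = 2.23 μm/a × 7.14 g/cm³ = 15.92 g·m⁻²·a⁻¹
copper: temperature factor f = -0.080·(7.7) = -0.6160
  Pd branch = 0.0053·Pd^0.26·e^(0.059·RH+f) = 1.29 μm/a
  Sd branch = 0.01025·Sd^0.27·e^(0.036·RH+0.049·T) = 1.358 μm/a
  r_corr = 1.29 + 1.358 = 2.647 μm/a
  mass loss = 2.647 μm/a × 8.96 g/cm³ = 23.72 g·m⁻²·a⁻¹
Ordering by g·m⁻²·a⁻¹: copper (23.7) > zinc (15.9)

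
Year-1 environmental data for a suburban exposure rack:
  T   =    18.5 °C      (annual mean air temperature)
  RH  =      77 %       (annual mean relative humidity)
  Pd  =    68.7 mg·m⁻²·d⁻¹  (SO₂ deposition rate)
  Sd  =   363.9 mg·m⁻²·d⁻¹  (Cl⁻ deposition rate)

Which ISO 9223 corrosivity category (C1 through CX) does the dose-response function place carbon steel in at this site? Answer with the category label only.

C5

carbon steel: f(T) = -0.054·(T−10) [T>10 °C] = -0.4590
  Pd branch = 1.77·Pd^0.52·e^(0.02·RH+f) = 47.06 μm/a
  Sd branch = 0.102·Sd^0.62·e^(0.033·RH+0.04·T) = 105 μm/a
  sum: 47.06 + 105 → r_corr = 152.1 μm/a
152 μm/a falls in (80, 200] for carbon steel → category C5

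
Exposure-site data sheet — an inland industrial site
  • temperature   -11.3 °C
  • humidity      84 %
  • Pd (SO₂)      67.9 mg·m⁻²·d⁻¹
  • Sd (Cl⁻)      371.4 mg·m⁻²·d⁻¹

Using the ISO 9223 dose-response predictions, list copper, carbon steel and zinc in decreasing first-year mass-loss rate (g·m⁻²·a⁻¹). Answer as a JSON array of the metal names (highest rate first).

["carbon steel", "zinc", "copper"]

copper: temperature factor f = +0.126·(-21.3) = -2.6838
  Pd branch = 0.0053·Pd^0.26·e^(0.059·RH+f) = 0.1539 μm/a
  Cl⁻ term: 0.01025·371.4^0.27·exp(0.036·84+0.049·-11.3) = 0.599
  r_corr = 0.1539 + 0.599 = 0.7529 μm/a
  mass loss = 0.7529 μm/a × 8.96 g/cm³ = 6.746 g·m⁻²·a⁻¹
carbon steel: temperature factor f = +0.150·(-21.3) = -3.1950
  Pd branch = 1.77·Pd^0.52·e^(0.02·RH+f) = 3.488 μm/a
  Sd branch = 0.102·Sd^0.62·e^(0.033·RH+0.04·T) = 40.69 μm/a
  r_corr = 3.488 + 40.69 = 44.18 μm/a
  mass loss = 44.18 μm/a × 7.85 g/cm³ = 346.8 g·m⁻²·a⁻¹
zinc: T≤10 °C ⇒ hinge +0.038·(-11.3−10) = -0.8094
  SO₂ term: 0.0129·67.9^0.44·exp(0.046·84-0.8094) = 1.751
  Sd branch = 0.0175·Sd^0.57·e^(0.008·RH+0.085·T) = 0.3824 μm/a
  r_corr = 1.751 + 0.3824 = 2.133 μm/a
  mass loss = 2.133 μm/a × 7.14 g/cm³ = 15.23 g·m⁻²·a⁻¹
Ordering by g·m⁻²·a⁻¹: carbon steel (347) > zinc (15.2) > copper (6.75)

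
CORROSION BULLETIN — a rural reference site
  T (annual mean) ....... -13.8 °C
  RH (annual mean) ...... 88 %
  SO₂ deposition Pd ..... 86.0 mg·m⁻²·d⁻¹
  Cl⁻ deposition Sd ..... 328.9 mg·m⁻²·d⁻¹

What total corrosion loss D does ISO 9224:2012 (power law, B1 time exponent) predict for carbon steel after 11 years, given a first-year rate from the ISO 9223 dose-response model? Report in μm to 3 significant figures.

carbon steel: temperature factor f = +0.150·(-23.8) = -3.5700
  sulphur-dioxide contribution → 2.937 μm/a
  chloride contribution → 38.96 μm/a
  ⇒ r_corr(carbon steel) = 41.9 μm/a
ISO 9224: D(t) = r_corr · t^b with b = 0.523 (carbon steel, B1)
  D(11) = 41.9 × 11^0.523 = 41.9 × 3.505 = 146.8 μm

D(11) = 147 μm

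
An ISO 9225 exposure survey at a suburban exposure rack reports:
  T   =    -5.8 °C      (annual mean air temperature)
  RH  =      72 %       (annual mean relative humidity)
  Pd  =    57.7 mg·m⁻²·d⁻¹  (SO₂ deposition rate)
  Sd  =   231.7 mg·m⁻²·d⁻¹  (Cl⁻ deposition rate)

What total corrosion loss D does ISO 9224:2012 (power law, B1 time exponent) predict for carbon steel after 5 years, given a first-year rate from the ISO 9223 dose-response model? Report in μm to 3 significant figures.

D(5) = 72.4 μm

carbon steel: temperature factor f = +0.150·(-15.8) = -2.3700
  SO₂ term: 1.77·57.7^0.52·exp(0.02·72-2.3700) = 5.753
  Sd branch = 0.102·Sd^0.62·e^(0.033·RH+0.04·T) = 25.47 μm/a
  sum: 5.753 + 25.47 → r_corr = 31.22 μm/a
Power-law: D(5) = r_corr · 5^0.523
  D(5) = 31.22 × 5^0.523 = 31.22 × 2.32 = 72.44 μm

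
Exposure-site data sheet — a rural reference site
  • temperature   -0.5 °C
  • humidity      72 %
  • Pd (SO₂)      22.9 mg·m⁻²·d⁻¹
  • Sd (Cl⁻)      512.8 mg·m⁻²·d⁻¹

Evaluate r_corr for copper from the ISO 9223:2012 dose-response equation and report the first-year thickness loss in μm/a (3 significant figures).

r_corr = 0.943 μm/a

copper: f(T) = +0.126·(T−10) [T≤10 °C] = -1.3230
  SO₂ term: 0.0053·22.9^0.26·exp(0.059·72-1.3230) = 0.2229
  Sd branch = 0.01025·Sd^0.27·e^(0.036·RH+0.049·T) = 0.7202 μm/a
  sum: 0.2229 + 0.7202 → r_corr = 0.9431 μm/a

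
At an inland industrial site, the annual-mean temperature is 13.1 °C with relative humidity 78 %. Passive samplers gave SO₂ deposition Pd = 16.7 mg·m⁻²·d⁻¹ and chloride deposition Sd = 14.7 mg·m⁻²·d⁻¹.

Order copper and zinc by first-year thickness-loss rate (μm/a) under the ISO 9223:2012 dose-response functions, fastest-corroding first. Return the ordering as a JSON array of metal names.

["zinc", "copper"]

copper: temperature factor f = -0.080·(3.1) = -0.2480
  Pd branch = 0.0053·Pd^0.26·e^(0.059·RH+f) = 0.8572 μm/a
  Sd branch = 0.01025·Sd^0.27·e^(0.036·RH+0.049·T) = 0.6671 μm/a
  r_corr = 0.8572 + 0.6671 = 1.524 μm/a
zinc: temperature factor f = -0.071·(3.1) = -0.2201
  Pd branch = 0.0129·Pd^0.44·e^(0.046·RH+f) = 1.292 μm/a
  Sd branch = 0.0175·Sd^0.57·e^(0.008·RH+0.085·T) = 0.4603 μm/a
  sum: 1.292 + 0.4603 → r_corr = 1.752 μm/a
Ordering by μm/a: zinc (1.75) > copper (1.52)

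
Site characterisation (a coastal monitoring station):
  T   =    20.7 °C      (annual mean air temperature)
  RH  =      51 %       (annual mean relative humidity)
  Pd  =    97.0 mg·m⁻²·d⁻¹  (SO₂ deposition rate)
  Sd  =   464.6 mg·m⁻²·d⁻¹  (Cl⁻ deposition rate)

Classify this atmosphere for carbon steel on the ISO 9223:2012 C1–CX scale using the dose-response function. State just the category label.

carbon steel: temperature factor f = -0.054·(10.7) = -0.5778
  sulphur-dioxide contribution → 29.73 μm/a
  chloride contribution → 56.59 μm/a
  ⇒ r_corr(carbon steel) = 86.31 μm/a
86.3 μm/a falls in (80, 200] for carbon steel → category C5

C5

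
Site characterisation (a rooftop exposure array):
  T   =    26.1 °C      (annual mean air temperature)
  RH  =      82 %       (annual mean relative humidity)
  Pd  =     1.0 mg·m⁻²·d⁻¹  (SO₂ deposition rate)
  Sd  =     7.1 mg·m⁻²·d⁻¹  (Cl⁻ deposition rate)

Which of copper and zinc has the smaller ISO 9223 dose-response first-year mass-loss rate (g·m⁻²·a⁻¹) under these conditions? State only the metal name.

zinc

copper: f(T) = -0.080·(T−10) [T>10 °C] = -1.2880
  SO₂ term: 0.0053·1.0^0.26·exp(0.059·82-1.2880) = 0.1845
  Sd branch = 0.01025·Sd^0.27·e^(0.036·RH+0.049·T) = 1.197 μm/a
  sum: 0.1845 + 1.197 → r_corr = 1.381 μm/a
  mass loss = 1.381 μm/a × 8.96 g/cm³ = 12.38 g·m⁻²·a⁻¹
zinc: f(T) = -0.071·(T−10) [T>10 °C] = -1.1431
  SO₂ term: 0.0129·1.0^0.44·exp(0.046·82-1.1431) = 0.1788
  Sd branch = 0.0175·Sd^0.57·e^(0.008·RH+0.085·T) = 0.9476 μm/a
  sum: 0.1788 + 0.9476 → r_corr = 1.126 μm/a
  mass loss = 1.126 μm/a × 7.14 g/cm³ = 8.042 g·m⁻²·a⁻¹
Ordering by g·m⁻²·a⁻¹: copper (12.4) > zinc (8.04)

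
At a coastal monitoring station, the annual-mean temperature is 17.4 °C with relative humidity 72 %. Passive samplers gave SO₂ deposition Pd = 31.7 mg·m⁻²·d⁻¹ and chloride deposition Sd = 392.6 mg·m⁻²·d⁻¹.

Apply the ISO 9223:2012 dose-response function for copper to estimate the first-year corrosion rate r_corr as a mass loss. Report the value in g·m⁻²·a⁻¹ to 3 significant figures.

copper: temperature factor f = -0.080·(7.4) = -0.5920
  sulphur-dioxide contribution → 0.5039 μm/a
  chloride contribution → 1.611 μm/a
  ⇒ r_corr(copper) = 2.115 μm/a
Convert to mass loss: 2.115 μm/a × 8.96 g/cm³ = 18.95 g·m⁻²·a⁻¹

r_corr = 18.9 g·m⁻²·a⁻¹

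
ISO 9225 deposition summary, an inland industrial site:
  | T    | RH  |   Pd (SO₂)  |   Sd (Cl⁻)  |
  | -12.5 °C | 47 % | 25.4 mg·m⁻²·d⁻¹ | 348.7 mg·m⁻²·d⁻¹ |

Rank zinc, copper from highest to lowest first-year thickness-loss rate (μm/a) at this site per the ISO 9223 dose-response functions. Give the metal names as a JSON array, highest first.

["zinc", "copper"]

zinc: temperature factor f = +0.038·(-22.5) = -0.8550
  sulphur-dioxide contribution → 0.1979 μm/a
  chloride contribution → 0.2478 μm/a
  ⇒ r_corr(zinc) = 0.4456 μm/a
copper: temperature factor f = +0.126·(-22.5) = -2.8350
  sulphur-dioxide contribution → 0.01155 μm/a
  chloride contribution → 0.1466 μm/a
  total first-year rate 0.1581 μm/a
Ordering by μm/a: zinc (0.446) > copper (0.158)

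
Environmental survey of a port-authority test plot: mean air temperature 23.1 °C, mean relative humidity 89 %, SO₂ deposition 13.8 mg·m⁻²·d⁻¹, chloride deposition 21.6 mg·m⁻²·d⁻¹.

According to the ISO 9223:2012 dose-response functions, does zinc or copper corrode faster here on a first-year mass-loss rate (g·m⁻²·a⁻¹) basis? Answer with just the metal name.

zinc: T>10 °C ⇒ hinge -0.071·(23.1−10) = -0.9301
  Pd branch = 0.0129·Pd^0.44·e^(0.046·RH+f) = 0.9687 μm/a
  Cl⁻ term: 0.0175·21.6^0.57·exp(0.008·89+0.085·23.1) = 1.464
  sum: 0.9687 + 1.464 → r_corr = 2.433 μm/a
  mass loss = 2.433 μm/a × 7.14 g/cm³ = 17.37 g·m⁻²·a⁻¹
copper: f(T) = -0.080·(T−10) [T>10 °C] = -1.0480
  Pd branch = 0.0053·Pd^0.26·e^(0.059·RH+f) = 0.7014 μm/a
  Cl⁻ term: 0.01025·21.6^0.27·exp(0.036·89+0.049·23.1) = 1.795
  r_corr = 0.7014 + 1.795 = 2.497 μm/a
  mass loss = 2.497 μm/a × 8.96 g/cm³ = 22.37 g·m⁻²·a⁻¹
Ordering by g·m⁻²·a⁻¹: copper (22.4) > zinc (17.4)

copper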